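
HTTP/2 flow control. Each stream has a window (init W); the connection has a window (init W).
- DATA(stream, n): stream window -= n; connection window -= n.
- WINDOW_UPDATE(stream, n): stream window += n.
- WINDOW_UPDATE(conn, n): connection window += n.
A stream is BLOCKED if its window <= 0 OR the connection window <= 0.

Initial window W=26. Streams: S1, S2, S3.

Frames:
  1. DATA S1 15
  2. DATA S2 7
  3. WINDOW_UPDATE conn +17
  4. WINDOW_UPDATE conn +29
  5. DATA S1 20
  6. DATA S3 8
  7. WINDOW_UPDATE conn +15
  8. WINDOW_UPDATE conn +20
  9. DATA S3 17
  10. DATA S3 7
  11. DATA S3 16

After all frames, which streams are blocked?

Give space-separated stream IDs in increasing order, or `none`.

Answer: S1 S3

Derivation:
Op 1: conn=11 S1=11 S2=26 S3=26 blocked=[]
Op 2: conn=4 S1=11 S2=19 S3=26 blocked=[]
Op 3: conn=21 S1=11 S2=19 S3=26 blocked=[]
Op 4: conn=50 S1=11 S2=19 S3=26 blocked=[]
Op 5: conn=30 S1=-9 S2=19 S3=26 blocked=[1]
Op 6: conn=22 S1=-9 S2=19 S3=18 blocked=[1]
Op 7: conn=37 S1=-9 S2=19 S3=18 blocked=[1]
Op 8: conn=57 S1=-9 S2=19 S3=18 blocked=[1]
Op 9: conn=40 S1=-9 S2=19 S3=1 blocked=[1]
Op 10: conn=33 S1=-9 S2=19 S3=-6 blocked=[1, 3]
Op 11: conn=17 S1=-9 S2=19 S3=-22 blocked=[1, 3]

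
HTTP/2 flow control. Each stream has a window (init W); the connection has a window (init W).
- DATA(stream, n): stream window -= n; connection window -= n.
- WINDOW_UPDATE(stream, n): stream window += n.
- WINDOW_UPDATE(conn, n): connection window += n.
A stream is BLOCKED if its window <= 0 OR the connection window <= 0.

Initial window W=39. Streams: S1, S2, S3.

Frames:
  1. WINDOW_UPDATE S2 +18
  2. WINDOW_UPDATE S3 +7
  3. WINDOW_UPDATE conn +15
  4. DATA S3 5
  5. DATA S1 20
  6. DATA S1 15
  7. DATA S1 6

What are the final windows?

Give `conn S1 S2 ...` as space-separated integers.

Answer: 8 -2 57 41

Derivation:
Op 1: conn=39 S1=39 S2=57 S3=39 blocked=[]
Op 2: conn=39 S1=39 S2=57 S3=46 blocked=[]
Op 3: conn=54 S1=39 S2=57 S3=46 blocked=[]
Op 4: conn=49 S1=39 S2=57 S3=41 blocked=[]
Op 5: conn=29 S1=19 S2=57 S3=41 blocked=[]
Op 6: conn=14 S1=4 S2=57 S3=41 blocked=[]
Op 7: conn=8 S1=-2 S2=57 S3=41 blocked=[1]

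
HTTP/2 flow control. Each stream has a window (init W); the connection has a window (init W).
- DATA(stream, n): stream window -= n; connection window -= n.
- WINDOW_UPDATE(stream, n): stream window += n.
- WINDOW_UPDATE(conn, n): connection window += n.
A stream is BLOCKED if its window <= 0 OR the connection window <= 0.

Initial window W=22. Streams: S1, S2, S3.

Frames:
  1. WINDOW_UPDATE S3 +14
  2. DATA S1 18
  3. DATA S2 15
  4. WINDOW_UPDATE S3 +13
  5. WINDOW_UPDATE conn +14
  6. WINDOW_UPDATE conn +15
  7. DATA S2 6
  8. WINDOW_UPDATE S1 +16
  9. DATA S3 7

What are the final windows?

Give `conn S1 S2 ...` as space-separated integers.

Answer: 5 20 1 42

Derivation:
Op 1: conn=22 S1=22 S2=22 S3=36 blocked=[]
Op 2: conn=4 S1=4 S2=22 S3=36 blocked=[]
Op 3: conn=-11 S1=4 S2=7 S3=36 blocked=[1, 2, 3]
Op 4: conn=-11 S1=4 S2=7 S3=49 blocked=[1, 2, 3]
Op 5: conn=3 S1=4 S2=7 S3=49 blocked=[]
Op 6: conn=18 S1=4 S2=7 S3=49 blocked=[]
Op 7: conn=12 S1=4 S2=1 S3=49 blocked=[]
Op 8: conn=12 S1=20 S2=1 S3=49 blocked=[]
Op 9: conn=5 S1=20 S2=1 S3=42 blocked=[]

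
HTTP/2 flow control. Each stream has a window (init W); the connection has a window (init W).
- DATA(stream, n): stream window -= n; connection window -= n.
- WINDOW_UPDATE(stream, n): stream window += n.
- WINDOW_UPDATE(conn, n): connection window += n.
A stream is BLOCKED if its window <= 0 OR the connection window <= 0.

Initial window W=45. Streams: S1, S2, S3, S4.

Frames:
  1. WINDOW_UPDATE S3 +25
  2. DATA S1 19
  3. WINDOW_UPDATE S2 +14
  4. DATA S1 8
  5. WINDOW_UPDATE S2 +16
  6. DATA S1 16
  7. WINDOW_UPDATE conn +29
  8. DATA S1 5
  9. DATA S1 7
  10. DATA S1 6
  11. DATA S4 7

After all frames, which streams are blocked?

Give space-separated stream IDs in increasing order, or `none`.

Answer: S1

Derivation:
Op 1: conn=45 S1=45 S2=45 S3=70 S4=45 blocked=[]
Op 2: conn=26 S1=26 S2=45 S3=70 S4=45 blocked=[]
Op 3: conn=26 S1=26 S2=59 S3=70 S4=45 blocked=[]
Op 4: conn=18 S1=18 S2=59 S3=70 S4=45 blocked=[]
Op 5: conn=18 S1=18 S2=75 S3=70 S4=45 blocked=[]
Op 6: conn=2 S1=2 S2=75 S3=70 S4=45 blocked=[]
Op 7: conn=31 S1=2 S2=75 S3=70 S4=45 blocked=[]
Op 8: conn=26 S1=-3 S2=75 S3=70 S4=45 blocked=[1]
Op 9: conn=19 S1=-10 S2=75 S3=70 S4=45 blocked=[1]
Op 10: conn=13 S1=-16 S2=75 S3=70 S4=45 blocked=[1]
Op 11: conn=6 S1=-16 S2=75 S3=70 S4=38 blocked=[1]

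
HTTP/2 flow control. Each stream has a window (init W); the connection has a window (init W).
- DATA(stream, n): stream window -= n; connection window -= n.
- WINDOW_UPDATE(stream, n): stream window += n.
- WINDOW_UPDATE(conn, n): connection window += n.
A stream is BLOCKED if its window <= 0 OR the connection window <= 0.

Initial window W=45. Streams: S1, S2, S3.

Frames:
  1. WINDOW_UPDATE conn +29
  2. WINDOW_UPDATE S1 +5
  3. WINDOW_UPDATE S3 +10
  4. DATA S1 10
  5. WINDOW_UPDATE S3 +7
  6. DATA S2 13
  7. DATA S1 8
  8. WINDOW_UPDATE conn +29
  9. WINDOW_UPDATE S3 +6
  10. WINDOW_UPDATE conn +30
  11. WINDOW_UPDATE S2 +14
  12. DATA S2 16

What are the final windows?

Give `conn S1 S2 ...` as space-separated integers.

Answer: 86 32 30 68

Derivation:
Op 1: conn=74 S1=45 S2=45 S3=45 blocked=[]
Op 2: conn=74 S1=50 S2=45 S3=45 blocked=[]
Op 3: conn=74 S1=50 S2=45 S3=55 blocked=[]
Op 4: conn=64 S1=40 S2=45 S3=55 blocked=[]
Op 5: conn=64 S1=40 S2=45 S3=62 blocked=[]
Op 6: conn=51 S1=40 S2=32 S3=62 blocked=[]
Op 7: conn=43 S1=32 S2=32 S3=62 blocked=[]
Op 8: conn=72 S1=32 S2=32 S3=62 blocked=[]
Op 9: conn=72 S1=32 S2=32 S3=68 blocked=[]
Op 10: conn=102 S1=32 S2=32 S3=68 blocked=[]
Op 11: conn=102 S1=32 S2=46 S3=68 blocked=[]
Op 12: conn=86 S1=32 S2=30 S3=68 blocked=[]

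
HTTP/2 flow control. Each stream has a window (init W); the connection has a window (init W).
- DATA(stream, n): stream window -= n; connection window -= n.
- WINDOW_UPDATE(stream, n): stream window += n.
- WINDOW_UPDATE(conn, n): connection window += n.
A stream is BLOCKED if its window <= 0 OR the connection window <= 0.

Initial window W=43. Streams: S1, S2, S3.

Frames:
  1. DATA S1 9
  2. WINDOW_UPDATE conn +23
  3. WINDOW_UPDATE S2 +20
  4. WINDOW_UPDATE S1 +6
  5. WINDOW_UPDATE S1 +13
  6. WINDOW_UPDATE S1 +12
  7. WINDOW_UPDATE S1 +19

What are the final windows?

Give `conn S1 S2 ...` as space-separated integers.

Answer: 57 84 63 43

Derivation:
Op 1: conn=34 S1=34 S2=43 S3=43 blocked=[]
Op 2: conn=57 S1=34 S2=43 S3=43 blocked=[]
Op 3: conn=57 S1=34 S2=63 S3=43 blocked=[]
Op 4: conn=57 S1=40 S2=63 S3=43 blocked=[]
Op 5: conn=57 S1=53 S2=63 S3=43 blocked=[]
Op 6: conn=57 S1=65 S2=63 S3=43 blocked=[]
Op 7: conn=57 S1=84 S2=63 S3=43 blocked=[]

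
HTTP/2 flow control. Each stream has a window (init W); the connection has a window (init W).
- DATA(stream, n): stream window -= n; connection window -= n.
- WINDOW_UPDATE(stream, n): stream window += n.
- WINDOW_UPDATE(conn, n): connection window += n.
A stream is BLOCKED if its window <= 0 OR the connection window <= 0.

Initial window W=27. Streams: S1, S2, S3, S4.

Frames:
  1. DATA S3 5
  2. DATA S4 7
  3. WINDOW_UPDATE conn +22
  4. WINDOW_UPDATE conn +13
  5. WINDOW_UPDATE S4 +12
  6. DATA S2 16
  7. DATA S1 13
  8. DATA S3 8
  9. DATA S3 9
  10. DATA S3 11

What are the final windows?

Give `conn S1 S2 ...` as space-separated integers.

Answer: -7 14 11 -6 32

Derivation:
Op 1: conn=22 S1=27 S2=27 S3=22 S4=27 blocked=[]
Op 2: conn=15 S1=27 S2=27 S3=22 S4=20 blocked=[]
Op 3: conn=37 S1=27 S2=27 S3=22 S4=20 blocked=[]
Op 4: conn=50 S1=27 S2=27 S3=22 S4=20 blocked=[]
Op 5: conn=50 S1=27 S2=27 S3=22 S4=32 blocked=[]
Op 6: conn=34 S1=27 S2=11 S3=22 S4=32 blocked=[]
Op 7: conn=21 S1=14 S2=11 S3=22 S4=32 blocked=[]
Op 8: conn=13 S1=14 S2=11 S3=14 S4=32 blocked=[]
Op 9: conn=4 S1=14 S2=11 S3=5 S4=32 blocked=[]
Op 10: conn=-7 S1=14 S2=11 S3=-6 S4=32 blocked=[1, 2, 3, 4]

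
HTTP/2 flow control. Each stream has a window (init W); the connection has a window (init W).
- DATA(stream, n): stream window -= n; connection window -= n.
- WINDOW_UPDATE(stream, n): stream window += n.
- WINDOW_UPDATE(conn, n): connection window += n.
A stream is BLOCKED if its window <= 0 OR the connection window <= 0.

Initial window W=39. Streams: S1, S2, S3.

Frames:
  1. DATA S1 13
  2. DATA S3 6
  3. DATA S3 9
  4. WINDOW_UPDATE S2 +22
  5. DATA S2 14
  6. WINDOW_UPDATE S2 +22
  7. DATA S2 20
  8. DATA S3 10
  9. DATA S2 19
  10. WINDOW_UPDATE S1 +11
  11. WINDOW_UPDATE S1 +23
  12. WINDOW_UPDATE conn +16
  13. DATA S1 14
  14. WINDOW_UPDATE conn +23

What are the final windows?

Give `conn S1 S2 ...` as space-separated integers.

Op 1: conn=26 S1=26 S2=39 S3=39 blocked=[]
Op 2: conn=20 S1=26 S2=39 S3=33 blocked=[]
Op 3: conn=11 S1=26 S2=39 S3=24 blocked=[]
Op 4: conn=11 S1=26 S2=61 S3=24 blocked=[]
Op 5: conn=-3 S1=26 S2=47 S3=24 blocked=[1, 2, 3]
Op 6: conn=-3 S1=26 S2=69 S3=24 blocked=[1, 2, 3]
Op 7: conn=-23 S1=26 S2=49 S3=24 blocked=[1, 2, 3]
Op 8: conn=-33 S1=26 S2=49 S3=14 blocked=[1, 2, 3]
Op 9: conn=-52 S1=26 S2=30 S3=14 blocked=[1, 2, 3]
Op 10: conn=-52 S1=37 S2=30 S3=14 blocked=[1, 2, 3]
Op 11: conn=-52 S1=60 S2=30 S3=14 blocked=[1, 2, 3]
Op 12: conn=-36 S1=60 S2=30 S3=14 blocked=[1, 2, 3]
Op 13: conn=-50 S1=46 S2=30 S3=14 blocked=[1, 2, 3]
Op 14: conn=-27 S1=46 S2=30 S3=14 blocked=[1, 2, 3]

Answer: -27 46 30 14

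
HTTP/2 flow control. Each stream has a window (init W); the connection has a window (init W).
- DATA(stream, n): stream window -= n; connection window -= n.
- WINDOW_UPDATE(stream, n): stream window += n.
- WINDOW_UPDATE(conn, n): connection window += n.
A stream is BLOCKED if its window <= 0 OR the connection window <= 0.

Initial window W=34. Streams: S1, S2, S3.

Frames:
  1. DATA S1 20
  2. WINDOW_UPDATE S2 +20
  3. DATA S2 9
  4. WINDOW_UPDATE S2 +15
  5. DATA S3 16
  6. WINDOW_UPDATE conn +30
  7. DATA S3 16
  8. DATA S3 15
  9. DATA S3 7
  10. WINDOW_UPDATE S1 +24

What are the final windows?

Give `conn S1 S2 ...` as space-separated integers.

Answer: -19 38 60 -20

Derivation:
Op 1: conn=14 S1=14 S2=34 S3=34 blocked=[]
Op 2: conn=14 S1=14 S2=54 S3=34 blocked=[]
Op 3: conn=5 S1=14 S2=45 S3=34 blocked=[]
Op 4: conn=5 S1=14 S2=60 S3=34 blocked=[]
Op 5: conn=-11 S1=14 S2=60 S3=18 blocked=[1, 2, 3]
Op 6: conn=19 S1=14 S2=60 S3=18 blocked=[]
Op 7: conn=3 S1=14 S2=60 S3=2 blocked=[]
Op 8: conn=-12 S1=14 S2=60 S3=-13 blocked=[1, 2, 3]
Op 9: conn=-19 S1=14 S2=60 S3=-20 blocked=[1, 2, 3]
Op 10: conn=-19 S1=38 S2=60 S3=-20 blocked=[1, 2, 3]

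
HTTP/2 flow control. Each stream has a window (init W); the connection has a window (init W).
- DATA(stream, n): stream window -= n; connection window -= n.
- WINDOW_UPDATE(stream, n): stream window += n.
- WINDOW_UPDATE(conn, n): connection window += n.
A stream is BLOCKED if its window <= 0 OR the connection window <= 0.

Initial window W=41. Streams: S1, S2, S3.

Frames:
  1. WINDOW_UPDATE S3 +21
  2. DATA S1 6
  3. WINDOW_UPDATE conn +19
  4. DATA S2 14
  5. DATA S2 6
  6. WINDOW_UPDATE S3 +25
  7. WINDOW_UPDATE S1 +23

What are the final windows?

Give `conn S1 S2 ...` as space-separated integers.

Op 1: conn=41 S1=41 S2=41 S3=62 blocked=[]
Op 2: conn=35 S1=35 S2=41 S3=62 blocked=[]
Op 3: conn=54 S1=35 S2=41 S3=62 blocked=[]
Op 4: conn=40 S1=35 S2=27 S3=62 blocked=[]
Op 5: conn=34 S1=35 S2=21 S3=62 blocked=[]
Op 6: conn=34 S1=35 S2=21 S3=87 blocked=[]
Op 7: conn=34 S1=58 S2=21 S3=87 blocked=[]

Answer: 34 58 21 87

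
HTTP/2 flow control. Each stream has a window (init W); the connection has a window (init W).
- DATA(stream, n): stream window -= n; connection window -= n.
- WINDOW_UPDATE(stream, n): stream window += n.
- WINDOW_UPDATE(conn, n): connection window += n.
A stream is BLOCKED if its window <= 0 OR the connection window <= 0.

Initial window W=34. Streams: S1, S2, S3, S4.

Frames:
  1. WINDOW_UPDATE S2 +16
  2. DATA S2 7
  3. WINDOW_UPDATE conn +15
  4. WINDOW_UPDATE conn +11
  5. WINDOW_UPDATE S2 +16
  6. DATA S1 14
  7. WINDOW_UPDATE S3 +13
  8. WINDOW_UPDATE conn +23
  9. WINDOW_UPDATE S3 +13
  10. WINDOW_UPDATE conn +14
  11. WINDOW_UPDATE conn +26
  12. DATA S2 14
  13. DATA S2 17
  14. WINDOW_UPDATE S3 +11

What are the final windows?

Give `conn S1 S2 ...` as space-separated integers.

Answer: 71 20 28 71 34

Derivation:
Op 1: conn=34 S1=34 S2=50 S3=34 S4=34 blocked=[]
Op 2: conn=27 S1=34 S2=43 S3=34 S4=34 blocked=[]
Op 3: conn=42 S1=34 S2=43 S3=34 S4=34 blocked=[]
Op 4: conn=53 S1=34 S2=43 S3=34 S4=34 blocked=[]
Op 5: conn=53 S1=34 S2=59 S3=34 S4=34 blocked=[]
Op 6: conn=39 S1=20 S2=59 S3=34 S4=34 blocked=[]
Op 7: conn=39 S1=20 S2=59 S3=47 S4=34 blocked=[]
Op 8: conn=62 S1=20 S2=59 S3=47 S4=34 blocked=[]
Op 9: conn=62 S1=20 S2=59 S3=60 S4=34 blocked=[]
Op 10: conn=76 S1=20 S2=59 S3=60 S4=34 blocked=[]
Op 11: conn=102 S1=20 S2=59 S3=60 S4=34 blocked=[]
Op 12: conn=88 S1=20 S2=45 S3=60 S4=34 blocked=[]
Op 13: conn=71 S1=20 S2=28 S3=60 S4=34 blocked=[]
Op 14: conn=71 S1=20 S2=28 S3=71 S4=34 blocked=[]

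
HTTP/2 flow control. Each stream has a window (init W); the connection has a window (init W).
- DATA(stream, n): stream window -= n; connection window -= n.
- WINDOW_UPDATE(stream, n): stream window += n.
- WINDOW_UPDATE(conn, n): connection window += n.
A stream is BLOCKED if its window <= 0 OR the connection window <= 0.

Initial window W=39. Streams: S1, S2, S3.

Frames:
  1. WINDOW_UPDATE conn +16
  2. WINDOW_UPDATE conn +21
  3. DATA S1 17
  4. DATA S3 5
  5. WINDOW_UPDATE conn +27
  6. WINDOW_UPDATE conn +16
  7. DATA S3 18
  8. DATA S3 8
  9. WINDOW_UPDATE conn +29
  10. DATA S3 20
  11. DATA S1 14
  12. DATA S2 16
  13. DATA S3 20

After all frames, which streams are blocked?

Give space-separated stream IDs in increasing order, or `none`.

Answer: S3

Derivation:
Op 1: conn=55 S1=39 S2=39 S3=39 blocked=[]
Op 2: conn=76 S1=39 S2=39 S3=39 blocked=[]
Op 3: conn=59 S1=22 S2=39 S3=39 blocked=[]
Op 4: conn=54 S1=22 S2=39 S3=34 blocked=[]
Op 5: conn=81 S1=22 S2=39 S3=34 blocked=[]
Op 6: conn=97 S1=22 S2=39 S3=34 blocked=[]
Op 7: conn=79 S1=22 S2=39 S3=16 blocked=[]
Op 8: conn=71 S1=22 S2=39 S3=8 blocked=[]
Op 9: conn=100 S1=22 S2=39 S3=8 blocked=[]
Op 10: conn=80 S1=22 S2=39 S3=-12 blocked=[3]
Op 11: conn=66 S1=8 S2=39 S3=-12 blocked=[3]
Op 12: conn=50 S1=8 S2=23 S3=-12 blocked=[3]
Op 13: conn=30 S1=8 S2=23 S3=-32 blocked=[3]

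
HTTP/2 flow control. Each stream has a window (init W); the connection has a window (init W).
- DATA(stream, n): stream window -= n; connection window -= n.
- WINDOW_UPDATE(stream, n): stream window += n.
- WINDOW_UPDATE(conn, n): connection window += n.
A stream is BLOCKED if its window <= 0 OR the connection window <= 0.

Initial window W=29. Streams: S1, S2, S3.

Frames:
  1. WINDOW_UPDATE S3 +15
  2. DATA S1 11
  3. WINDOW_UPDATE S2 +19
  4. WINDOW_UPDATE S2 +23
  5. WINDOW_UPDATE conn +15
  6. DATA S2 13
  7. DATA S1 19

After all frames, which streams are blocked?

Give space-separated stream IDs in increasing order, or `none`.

Op 1: conn=29 S1=29 S2=29 S3=44 blocked=[]
Op 2: conn=18 S1=18 S2=29 S3=44 blocked=[]
Op 3: conn=18 S1=18 S2=48 S3=44 blocked=[]
Op 4: conn=18 S1=18 S2=71 S3=44 blocked=[]
Op 5: conn=33 S1=18 S2=71 S3=44 blocked=[]
Op 6: conn=20 S1=18 S2=58 S3=44 blocked=[]
Op 7: conn=1 S1=-1 S2=58 S3=44 blocked=[1]

Answer: S1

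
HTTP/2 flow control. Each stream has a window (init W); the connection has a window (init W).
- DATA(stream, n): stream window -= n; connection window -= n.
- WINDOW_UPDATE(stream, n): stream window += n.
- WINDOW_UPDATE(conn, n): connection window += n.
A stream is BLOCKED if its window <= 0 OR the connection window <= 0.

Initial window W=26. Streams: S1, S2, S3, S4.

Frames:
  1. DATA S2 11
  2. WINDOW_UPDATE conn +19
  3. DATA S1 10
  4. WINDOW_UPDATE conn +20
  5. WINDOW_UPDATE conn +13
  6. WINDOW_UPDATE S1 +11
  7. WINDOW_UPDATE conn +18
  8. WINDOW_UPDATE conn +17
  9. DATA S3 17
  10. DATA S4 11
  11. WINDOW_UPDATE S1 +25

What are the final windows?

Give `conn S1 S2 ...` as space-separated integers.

Op 1: conn=15 S1=26 S2=15 S3=26 S4=26 blocked=[]
Op 2: conn=34 S1=26 S2=15 S3=26 S4=26 blocked=[]
Op 3: conn=24 S1=16 S2=15 S3=26 S4=26 blocked=[]
Op 4: conn=44 S1=16 S2=15 S3=26 S4=26 blocked=[]
Op 5: conn=57 S1=16 S2=15 S3=26 S4=26 blocked=[]
Op 6: conn=57 S1=27 S2=15 S3=26 S4=26 blocked=[]
Op 7: conn=75 S1=27 S2=15 S3=26 S4=26 blocked=[]
Op 8: conn=92 S1=27 S2=15 S3=26 S4=26 blocked=[]
Op 9: conn=75 S1=27 S2=15 S3=9 S4=26 blocked=[]
Op 10: conn=64 S1=27 S2=15 S3=9 S4=15 blocked=[]
Op 11: conn=64 S1=52 S2=15 S3=9 S4=15 blocked=[]

Answer: 64 52 15 9 15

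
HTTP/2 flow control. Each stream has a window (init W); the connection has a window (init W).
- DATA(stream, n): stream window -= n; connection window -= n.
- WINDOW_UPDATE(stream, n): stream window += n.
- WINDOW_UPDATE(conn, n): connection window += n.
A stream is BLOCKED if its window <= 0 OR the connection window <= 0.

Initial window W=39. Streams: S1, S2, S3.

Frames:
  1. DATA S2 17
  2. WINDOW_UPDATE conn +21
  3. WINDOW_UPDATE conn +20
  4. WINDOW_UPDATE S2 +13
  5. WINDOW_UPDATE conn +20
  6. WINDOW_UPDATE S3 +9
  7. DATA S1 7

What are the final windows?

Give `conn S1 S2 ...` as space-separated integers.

Answer: 76 32 35 48

Derivation:
Op 1: conn=22 S1=39 S2=22 S3=39 blocked=[]
Op 2: conn=43 S1=39 S2=22 S3=39 blocked=[]
Op 3: conn=63 S1=39 S2=22 S3=39 blocked=[]
Op 4: conn=63 S1=39 S2=35 S3=39 blocked=[]
Op 5: conn=83 S1=39 S2=35 S3=39 blocked=[]
Op 6: conn=83 S1=39 S2=35 S3=48 blocked=[]
Op 7: conn=76 S1=32 S2=35 S3=48 blocked=[]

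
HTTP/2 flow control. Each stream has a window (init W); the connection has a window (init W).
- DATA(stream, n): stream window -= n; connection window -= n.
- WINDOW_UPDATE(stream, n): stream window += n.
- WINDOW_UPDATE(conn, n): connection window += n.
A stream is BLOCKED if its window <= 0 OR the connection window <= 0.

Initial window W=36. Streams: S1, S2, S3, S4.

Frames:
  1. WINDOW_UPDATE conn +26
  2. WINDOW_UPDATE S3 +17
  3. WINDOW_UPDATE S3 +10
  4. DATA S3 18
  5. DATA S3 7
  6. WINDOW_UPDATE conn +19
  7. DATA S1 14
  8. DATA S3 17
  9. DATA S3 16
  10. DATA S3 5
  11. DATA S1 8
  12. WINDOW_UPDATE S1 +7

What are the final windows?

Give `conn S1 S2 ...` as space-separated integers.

Answer: -4 21 36 0 36

Derivation:
Op 1: conn=62 S1=36 S2=36 S3=36 S4=36 blocked=[]
Op 2: conn=62 S1=36 S2=36 S3=53 S4=36 blocked=[]
Op 3: conn=62 S1=36 S2=36 S3=63 S4=36 blocked=[]
Op 4: conn=44 S1=36 S2=36 S3=45 S4=36 blocked=[]
Op 5: conn=37 S1=36 S2=36 S3=38 S4=36 blocked=[]
Op 6: conn=56 S1=36 S2=36 S3=38 S4=36 blocked=[]
Op 7: conn=42 S1=22 S2=36 S3=38 S4=36 blocked=[]
Op 8: conn=25 S1=22 S2=36 S3=21 S4=36 blocked=[]
Op 9: conn=9 S1=22 S2=36 S3=5 S4=36 blocked=[]
Op 10: conn=4 S1=22 S2=36 S3=0 S4=36 blocked=[3]
Op 11: conn=-4 S1=14 S2=36 S3=0 S4=36 blocked=[1, 2, 3, 4]
Op 12: conn=-4 S1=21 S2=36 S3=0 S4=36 blocked=[1, 2, 3, 4]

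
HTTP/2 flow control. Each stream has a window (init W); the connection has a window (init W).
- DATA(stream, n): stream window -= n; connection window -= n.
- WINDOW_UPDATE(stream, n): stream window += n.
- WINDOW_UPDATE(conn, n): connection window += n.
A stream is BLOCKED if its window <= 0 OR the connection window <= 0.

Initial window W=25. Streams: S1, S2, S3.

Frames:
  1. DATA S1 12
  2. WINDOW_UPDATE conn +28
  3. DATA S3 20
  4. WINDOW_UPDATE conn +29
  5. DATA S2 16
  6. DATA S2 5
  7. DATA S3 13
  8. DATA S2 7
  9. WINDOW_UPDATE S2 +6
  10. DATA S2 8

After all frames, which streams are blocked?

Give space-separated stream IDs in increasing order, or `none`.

Op 1: conn=13 S1=13 S2=25 S3=25 blocked=[]
Op 2: conn=41 S1=13 S2=25 S3=25 blocked=[]
Op 3: conn=21 S1=13 S2=25 S3=5 blocked=[]
Op 4: conn=50 S1=13 S2=25 S3=5 blocked=[]
Op 5: conn=34 S1=13 S2=9 S3=5 blocked=[]
Op 6: conn=29 S1=13 S2=4 S3=5 blocked=[]
Op 7: conn=16 S1=13 S2=4 S3=-8 blocked=[3]
Op 8: conn=9 S1=13 S2=-3 S3=-8 blocked=[2, 3]
Op 9: conn=9 S1=13 S2=3 S3=-8 blocked=[3]
Op 10: conn=1 S1=13 S2=-5 S3=-8 blocked=[2, 3]

Answer: S2 S3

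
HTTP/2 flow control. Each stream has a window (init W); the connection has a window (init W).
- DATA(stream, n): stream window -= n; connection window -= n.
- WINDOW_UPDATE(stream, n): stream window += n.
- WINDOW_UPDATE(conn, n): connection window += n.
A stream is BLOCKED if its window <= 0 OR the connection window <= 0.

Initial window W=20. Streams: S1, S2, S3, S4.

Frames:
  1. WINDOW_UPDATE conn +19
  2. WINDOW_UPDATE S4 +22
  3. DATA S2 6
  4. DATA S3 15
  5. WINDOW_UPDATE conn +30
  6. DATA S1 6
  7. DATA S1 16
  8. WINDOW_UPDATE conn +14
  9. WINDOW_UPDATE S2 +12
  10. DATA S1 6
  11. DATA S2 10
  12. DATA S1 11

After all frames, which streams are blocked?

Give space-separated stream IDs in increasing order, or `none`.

Op 1: conn=39 S1=20 S2=20 S3=20 S4=20 blocked=[]
Op 2: conn=39 S1=20 S2=20 S3=20 S4=42 blocked=[]
Op 3: conn=33 S1=20 S2=14 S3=20 S4=42 blocked=[]
Op 4: conn=18 S1=20 S2=14 S3=5 S4=42 blocked=[]
Op 5: conn=48 S1=20 S2=14 S3=5 S4=42 blocked=[]
Op 6: conn=42 S1=14 S2=14 S3=5 S4=42 blocked=[]
Op 7: conn=26 S1=-2 S2=14 S3=5 S4=42 blocked=[1]
Op 8: conn=40 S1=-2 S2=14 S3=5 S4=42 blocked=[1]
Op 9: conn=40 S1=-2 S2=26 S3=5 S4=42 blocked=[1]
Op 10: conn=34 S1=-8 S2=26 S3=5 S4=42 blocked=[1]
Op 11: conn=24 S1=-8 S2=16 S3=5 S4=42 blocked=[1]
Op 12: conn=13 S1=-19 S2=16 S3=5 S4=42 blocked=[1]

Answer: S1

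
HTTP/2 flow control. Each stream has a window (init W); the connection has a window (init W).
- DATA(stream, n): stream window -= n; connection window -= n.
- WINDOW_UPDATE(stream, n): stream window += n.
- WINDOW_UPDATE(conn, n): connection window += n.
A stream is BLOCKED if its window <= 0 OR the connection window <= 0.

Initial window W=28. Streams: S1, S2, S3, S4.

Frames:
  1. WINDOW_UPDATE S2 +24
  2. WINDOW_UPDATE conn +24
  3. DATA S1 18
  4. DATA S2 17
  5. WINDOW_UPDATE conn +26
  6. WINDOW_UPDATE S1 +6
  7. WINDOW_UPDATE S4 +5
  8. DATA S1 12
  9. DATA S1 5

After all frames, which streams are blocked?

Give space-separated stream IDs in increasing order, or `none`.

Op 1: conn=28 S1=28 S2=52 S3=28 S4=28 blocked=[]
Op 2: conn=52 S1=28 S2=52 S3=28 S4=28 blocked=[]
Op 3: conn=34 S1=10 S2=52 S3=28 S4=28 blocked=[]
Op 4: conn=17 S1=10 S2=35 S3=28 S4=28 blocked=[]
Op 5: conn=43 S1=10 S2=35 S3=28 S4=28 blocked=[]
Op 6: conn=43 S1=16 S2=35 S3=28 S4=28 blocked=[]
Op 7: conn=43 S1=16 S2=35 S3=28 S4=33 blocked=[]
Op 8: conn=31 S1=4 S2=35 S3=28 S4=33 blocked=[]
Op 9: conn=26 S1=-1 S2=35 S3=28 S4=33 blocked=[1]

Answer: S1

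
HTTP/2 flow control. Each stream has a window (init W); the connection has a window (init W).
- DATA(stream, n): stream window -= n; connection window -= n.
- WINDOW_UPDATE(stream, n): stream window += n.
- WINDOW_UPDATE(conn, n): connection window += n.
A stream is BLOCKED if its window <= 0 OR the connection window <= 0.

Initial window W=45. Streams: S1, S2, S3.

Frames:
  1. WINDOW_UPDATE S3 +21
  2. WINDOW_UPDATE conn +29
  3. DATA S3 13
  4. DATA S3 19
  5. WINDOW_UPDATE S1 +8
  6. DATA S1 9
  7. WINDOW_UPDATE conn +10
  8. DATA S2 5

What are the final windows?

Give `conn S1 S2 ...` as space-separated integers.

Answer: 38 44 40 34

Derivation:
Op 1: conn=45 S1=45 S2=45 S3=66 blocked=[]
Op 2: conn=74 S1=45 S2=45 S3=66 blocked=[]
Op 3: conn=61 S1=45 S2=45 S3=53 blocked=[]
Op 4: conn=42 S1=45 S2=45 S3=34 blocked=[]
Op 5: conn=42 S1=53 S2=45 S3=34 blocked=[]
Op 6: conn=33 S1=44 S2=45 S3=34 blocked=[]
Op 7: conn=43 S1=44 S2=45 S3=34 blocked=[]
Op 8: conn=38 S1=44 S2=40 S3=34 blocked=[]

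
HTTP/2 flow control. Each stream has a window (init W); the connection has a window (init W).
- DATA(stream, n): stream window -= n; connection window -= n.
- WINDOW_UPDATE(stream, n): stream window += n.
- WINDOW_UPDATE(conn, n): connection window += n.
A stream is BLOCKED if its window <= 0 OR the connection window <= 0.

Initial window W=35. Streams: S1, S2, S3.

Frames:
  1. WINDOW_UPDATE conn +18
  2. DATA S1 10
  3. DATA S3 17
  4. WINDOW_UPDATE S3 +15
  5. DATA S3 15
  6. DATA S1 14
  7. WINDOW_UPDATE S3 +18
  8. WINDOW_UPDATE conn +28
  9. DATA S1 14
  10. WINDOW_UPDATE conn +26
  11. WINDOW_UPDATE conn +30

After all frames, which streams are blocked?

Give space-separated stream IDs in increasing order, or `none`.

Answer: S1

Derivation:
Op 1: conn=53 S1=35 S2=35 S3=35 blocked=[]
Op 2: conn=43 S1=25 S2=35 S3=35 blocked=[]
Op 3: conn=26 S1=25 S2=35 S3=18 blocked=[]
Op 4: conn=26 S1=25 S2=35 S3=33 blocked=[]
Op 5: conn=11 S1=25 S2=35 S3=18 blocked=[]
Op 6: conn=-3 S1=11 S2=35 S3=18 blocked=[1, 2, 3]
Op 7: conn=-3 S1=11 S2=35 S3=36 blocked=[1, 2, 3]
Op 8: conn=25 S1=11 S2=35 S3=36 blocked=[]
Op 9: conn=11 S1=-3 S2=35 S3=36 blocked=[1]
Op 10: conn=37 S1=-3 S2=35 S3=36 blocked=[1]
Op 11: conn=67 S1=-3 S2=35 S3=36 blocked=[1]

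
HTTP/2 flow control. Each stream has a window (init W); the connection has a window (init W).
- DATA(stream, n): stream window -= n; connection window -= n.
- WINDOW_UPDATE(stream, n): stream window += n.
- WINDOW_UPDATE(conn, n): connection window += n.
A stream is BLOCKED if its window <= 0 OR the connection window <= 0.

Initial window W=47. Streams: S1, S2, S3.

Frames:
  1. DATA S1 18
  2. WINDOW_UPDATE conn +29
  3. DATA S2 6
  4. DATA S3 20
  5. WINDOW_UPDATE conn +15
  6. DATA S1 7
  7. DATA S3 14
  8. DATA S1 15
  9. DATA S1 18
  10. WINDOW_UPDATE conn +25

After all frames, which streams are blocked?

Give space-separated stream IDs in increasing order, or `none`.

Answer: S1

Derivation:
Op 1: conn=29 S1=29 S2=47 S3=47 blocked=[]
Op 2: conn=58 S1=29 S2=47 S3=47 blocked=[]
Op 3: conn=52 S1=29 S2=41 S3=47 blocked=[]
Op 4: conn=32 S1=29 S2=41 S3=27 blocked=[]
Op 5: conn=47 S1=29 S2=41 S3=27 blocked=[]
Op 6: conn=40 S1=22 S2=41 S3=27 blocked=[]
Op 7: conn=26 S1=22 S2=41 S3=13 blocked=[]
Op 8: conn=11 S1=7 S2=41 S3=13 blocked=[]
Op 9: conn=-7 S1=-11 S2=41 S3=13 blocked=[1, 2, 3]
Op 10: conn=18 S1=-11 S2=41 S3=13 blocked=[1]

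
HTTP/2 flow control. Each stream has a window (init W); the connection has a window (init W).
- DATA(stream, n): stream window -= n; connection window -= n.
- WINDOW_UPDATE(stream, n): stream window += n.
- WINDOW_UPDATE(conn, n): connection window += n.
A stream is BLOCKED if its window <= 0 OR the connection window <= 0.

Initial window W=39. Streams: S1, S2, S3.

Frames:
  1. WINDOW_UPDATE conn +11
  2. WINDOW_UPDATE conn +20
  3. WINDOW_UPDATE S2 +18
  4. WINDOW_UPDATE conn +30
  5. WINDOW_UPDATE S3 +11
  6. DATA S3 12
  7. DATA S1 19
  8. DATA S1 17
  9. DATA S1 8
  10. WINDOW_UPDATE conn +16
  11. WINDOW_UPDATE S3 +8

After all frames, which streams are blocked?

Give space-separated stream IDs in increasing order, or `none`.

Answer: S1

Derivation:
Op 1: conn=50 S1=39 S2=39 S3=39 blocked=[]
Op 2: conn=70 S1=39 S2=39 S3=39 blocked=[]
Op 3: conn=70 S1=39 S2=57 S3=39 blocked=[]
Op 4: conn=100 S1=39 S2=57 S3=39 blocked=[]
Op 5: conn=100 S1=39 S2=57 S3=50 blocked=[]
Op 6: conn=88 S1=39 S2=57 S3=38 blocked=[]
Op 7: conn=69 S1=20 S2=57 S3=38 blocked=[]
Op 8: conn=52 S1=3 S2=57 S3=38 blocked=[]
Op 9: conn=44 S1=-5 S2=57 S3=38 blocked=[1]
Op 10: conn=60 S1=-5 S2=57 S3=38 blocked=[1]
Op 11: conn=60 S1=-5 S2=57 S3=46 blocked=[1]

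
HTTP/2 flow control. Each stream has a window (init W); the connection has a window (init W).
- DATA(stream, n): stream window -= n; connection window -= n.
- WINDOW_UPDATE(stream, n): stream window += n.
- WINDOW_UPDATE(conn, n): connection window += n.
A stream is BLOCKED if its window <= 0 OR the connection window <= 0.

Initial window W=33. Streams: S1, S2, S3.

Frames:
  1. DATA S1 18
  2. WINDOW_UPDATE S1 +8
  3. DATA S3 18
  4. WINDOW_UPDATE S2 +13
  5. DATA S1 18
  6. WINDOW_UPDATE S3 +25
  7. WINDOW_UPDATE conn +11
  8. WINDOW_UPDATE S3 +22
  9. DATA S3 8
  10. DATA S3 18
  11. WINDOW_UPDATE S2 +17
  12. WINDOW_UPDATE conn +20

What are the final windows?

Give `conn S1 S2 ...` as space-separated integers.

Answer: -16 5 63 36

Derivation:
Op 1: conn=15 S1=15 S2=33 S3=33 blocked=[]
Op 2: conn=15 S1=23 S2=33 S3=33 blocked=[]
Op 3: conn=-3 S1=23 S2=33 S3=15 blocked=[1, 2, 3]
Op 4: conn=-3 S1=23 S2=46 S3=15 blocked=[1, 2, 3]
Op 5: conn=-21 S1=5 S2=46 S3=15 blocked=[1, 2, 3]
Op 6: conn=-21 S1=5 S2=46 S3=40 blocked=[1, 2, 3]
Op 7: conn=-10 S1=5 S2=46 S3=40 blocked=[1, 2, 3]
Op 8: conn=-10 S1=5 S2=46 S3=62 blocked=[1, 2, 3]
Op 9: conn=-18 S1=5 S2=46 S3=54 blocked=[1, 2, 3]
Op 10: conn=-36 S1=5 S2=46 S3=36 blocked=[1, 2, 3]
Op 11: conn=-36 S1=5 S2=63 S3=36 blocked=[1, 2, 3]
Op 12: conn=-16 S1=5 S2=63 S3=36 blocked=[1, 2, 3]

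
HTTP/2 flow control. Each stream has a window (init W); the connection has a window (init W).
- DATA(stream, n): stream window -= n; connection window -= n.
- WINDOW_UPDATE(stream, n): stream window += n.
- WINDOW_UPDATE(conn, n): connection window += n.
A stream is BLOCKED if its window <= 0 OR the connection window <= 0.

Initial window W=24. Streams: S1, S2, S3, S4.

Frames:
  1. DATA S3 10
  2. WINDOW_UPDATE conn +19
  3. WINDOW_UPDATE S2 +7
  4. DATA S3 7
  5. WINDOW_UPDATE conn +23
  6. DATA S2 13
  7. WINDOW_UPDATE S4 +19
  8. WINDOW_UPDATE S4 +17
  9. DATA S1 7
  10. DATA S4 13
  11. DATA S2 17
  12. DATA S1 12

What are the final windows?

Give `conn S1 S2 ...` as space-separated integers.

Op 1: conn=14 S1=24 S2=24 S3=14 S4=24 blocked=[]
Op 2: conn=33 S1=24 S2=24 S3=14 S4=24 blocked=[]
Op 3: conn=33 S1=24 S2=31 S3=14 S4=24 blocked=[]
Op 4: conn=26 S1=24 S2=31 S3=7 S4=24 blocked=[]
Op 5: conn=49 S1=24 S2=31 S3=7 S4=24 blocked=[]
Op 6: conn=36 S1=24 S2=18 S3=7 S4=24 blocked=[]
Op 7: conn=36 S1=24 S2=18 S3=7 S4=43 blocked=[]
Op 8: conn=36 S1=24 S2=18 S3=7 S4=60 blocked=[]
Op 9: conn=29 S1=17 S2=18 S3=7 S4=60 blocked=[]
Op 10: conn=16 S1=17 S2=18 S3=7 S4=47 blocked=[]
Op 11: conn=-1 S1=17 S2=1 S3=7 S4=47 blocked=[1, 2, 3, 4]
Op 12: conn=-13 S1=5 S2=1 S3=7 S4=47 blocked=[1, 2, 3, 4]

Answer: -13 5 1 7 47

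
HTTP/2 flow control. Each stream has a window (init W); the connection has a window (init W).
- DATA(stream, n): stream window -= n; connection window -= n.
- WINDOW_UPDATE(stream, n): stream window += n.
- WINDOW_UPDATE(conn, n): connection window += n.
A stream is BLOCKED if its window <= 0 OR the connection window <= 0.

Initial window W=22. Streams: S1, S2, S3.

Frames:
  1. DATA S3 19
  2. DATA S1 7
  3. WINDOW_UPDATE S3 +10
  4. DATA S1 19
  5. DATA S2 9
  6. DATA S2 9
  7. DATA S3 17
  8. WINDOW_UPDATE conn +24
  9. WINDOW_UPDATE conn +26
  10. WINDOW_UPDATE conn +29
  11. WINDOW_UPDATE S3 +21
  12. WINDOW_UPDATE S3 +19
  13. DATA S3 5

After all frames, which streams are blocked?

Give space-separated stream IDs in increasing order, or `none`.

Answer: S1

Derivation:
Op 1: conn=3 S1=22 S2=22 S3=3 blocked=[]
Op 2: conn=-4 S1=15 S2=22 S3=3 blocked=[1, 2, 3]
Op 3: conn=-4 S1=15 S2=22 S3=13 blocked=[1, 2, 3]
Op 4: conn=-23 S1=-4 S2=22 S3=13 blocked=[1, 2, 3]
Op 5: conn=-32 S1=-4 S2=13 S3=13 blocked=[1, 2, 3]
Op 6: conn=-41 S1=-4 S2=4 S3=13 blocked=[1, 2, 3]
Op 7: conn=-58 S1=-4 S2=4 S3=-4 blocked=[1, 2, 3]
Op 8: conn=-34 S1=-4 S2=4 S3=-4 blocked=[1, 2, 3]
Op 9: conn=-8 S1=-4 S2=4 S3=-4 blocked=[1, 2, 3]
Op 10: conn=21 S1=-4 S2=4 S3=-4 blocked=[1, 3]
Op 11: conn=21 S1=-4 S2=4 S3=17 blocked=[1]
Op 12: conn=21 S1=-4 S2=4 S3=36 blocked=[1]
Op 13: conn=16 S1=-4 S2=4 S3=31 blocked=[1]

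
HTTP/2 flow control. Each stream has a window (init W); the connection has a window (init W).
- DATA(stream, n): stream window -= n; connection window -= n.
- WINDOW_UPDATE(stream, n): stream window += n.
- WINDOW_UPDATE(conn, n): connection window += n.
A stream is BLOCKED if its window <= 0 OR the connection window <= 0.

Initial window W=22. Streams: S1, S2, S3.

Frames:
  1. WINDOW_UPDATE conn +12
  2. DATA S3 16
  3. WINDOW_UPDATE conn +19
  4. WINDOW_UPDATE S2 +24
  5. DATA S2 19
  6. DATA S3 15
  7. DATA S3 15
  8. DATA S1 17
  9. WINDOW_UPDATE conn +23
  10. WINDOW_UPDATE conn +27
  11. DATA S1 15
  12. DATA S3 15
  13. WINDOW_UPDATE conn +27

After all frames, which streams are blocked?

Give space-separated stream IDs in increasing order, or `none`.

Op 1: conn=34 S1=22 S2=22 S3=22 blocked=[]
Op 2: conn=18 S1=22 S2=22 S3=6 blocked=[]
Op 3: conn=37 S1=22 S2=22 S3=6 blocked=[]
Op 4: conn=37 S1=22 S2=46 S3=6 blocked=[]
Op 5: conn=18 S1=22 S2=27 S3=6 blocked=[]
Op 6: conn=3 S1=22 S2=27 S3=-9 blocked=[3]
Op 7: conn=-12 S1=22 S2=27 S3=-24 blocked=[1, 2, 3]
Op 8: conn=-29 S1=5 S2=27 S3=-24 blocked=[1, 2, 3]
Op 9: conn=-6 S1=5 S2=27 S3=-24 blocked=[1, 2, 3]
Op 10: conn=21 S1=5 S2=27 S3=-24 blocked=[3]
Op 11: conn=6 S1=-10 S2=27 S3=-24 blocked=[1, 3]
Op 12: conn=-9 S1=-10 S2=27 S3=-39 blocked=[1, 2, 3]
Op 13: conn=18 S1=-10 S2=27 S3=-39 blocked=[1, 3]

Answer: S1 S3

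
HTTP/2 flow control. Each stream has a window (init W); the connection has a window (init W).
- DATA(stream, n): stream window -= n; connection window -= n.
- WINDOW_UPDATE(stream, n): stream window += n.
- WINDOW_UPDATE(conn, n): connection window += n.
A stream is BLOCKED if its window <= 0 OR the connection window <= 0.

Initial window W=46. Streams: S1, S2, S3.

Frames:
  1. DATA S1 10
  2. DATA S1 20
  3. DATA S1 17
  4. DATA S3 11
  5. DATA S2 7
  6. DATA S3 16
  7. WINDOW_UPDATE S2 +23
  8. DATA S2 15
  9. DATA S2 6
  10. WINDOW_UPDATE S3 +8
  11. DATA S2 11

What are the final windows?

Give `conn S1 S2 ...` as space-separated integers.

Op 1: conn=36 S1=36 S2=46 S3=46 blocked=[]
Op 2: conn=16 S1=16 S2=46 S3=46 blocked=[]
Op 3: conn=-1 S1=-1 S2=46 S3=46 blocked=[1, 2, 3]
Op 4: conn=-12 S1=-1 S2=46 S3=35 blocked=[1, 2, 3]
Op 5: conn=-19 S1=-1 S2=39 S3=35 blocked=[1, 2, 3]
Op 6: conn=-35 S1=-1 S2=39 S3=19 blocked=[1, 2, 3]
Op 7: conn=-35 S1=-1 S2=62 S3=19 blocked=[1, 2, 3]
Op 8: conn=-50 S1=-1 S2=47 S3=19 blocked=[1, 2, 3]
Op 9: conn=-56 S1=-1 S2=41 S3=19 blocked=[1, 2, 3]
Op 10: conn=-56 S1=-1 S2=41 S3=27 blocked=[1, 2, 3]
Op 11: conn=-67 S1=-1 S2=30 S3=27 blocked=[1, 2, 3]

Answer: -67 -1 30 27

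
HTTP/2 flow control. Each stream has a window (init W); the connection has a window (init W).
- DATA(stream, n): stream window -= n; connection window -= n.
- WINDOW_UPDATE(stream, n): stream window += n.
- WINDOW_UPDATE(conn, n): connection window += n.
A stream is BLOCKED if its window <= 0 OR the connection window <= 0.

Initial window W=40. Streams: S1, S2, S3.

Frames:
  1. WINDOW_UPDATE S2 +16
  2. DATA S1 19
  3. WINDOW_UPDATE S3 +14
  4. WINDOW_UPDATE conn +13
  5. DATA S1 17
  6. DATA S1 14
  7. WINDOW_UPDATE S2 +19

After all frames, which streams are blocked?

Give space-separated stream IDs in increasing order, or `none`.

Op 1: conn=40 S1=40 S2=56 S3=40 blocked=[]
Op 2: conn=21 S1=21 S2=56 S3=40 blocked=[]
Op 3: conn=21 S1=21 S2=56 S3=54 blocked=[]
Op 4: conn=34 S1=21 S2=56 S3=54 blocked=[]
Op 5: conn=17 S1=4 S2=56 S3=54 blocked=[]
Op 6: conn=3 S1=-10 S2=56 S3=54 blocked=[1]
Op 7: conn=3 S1=-10 S2=75 S3=54 blocked=[1]

Answer: S1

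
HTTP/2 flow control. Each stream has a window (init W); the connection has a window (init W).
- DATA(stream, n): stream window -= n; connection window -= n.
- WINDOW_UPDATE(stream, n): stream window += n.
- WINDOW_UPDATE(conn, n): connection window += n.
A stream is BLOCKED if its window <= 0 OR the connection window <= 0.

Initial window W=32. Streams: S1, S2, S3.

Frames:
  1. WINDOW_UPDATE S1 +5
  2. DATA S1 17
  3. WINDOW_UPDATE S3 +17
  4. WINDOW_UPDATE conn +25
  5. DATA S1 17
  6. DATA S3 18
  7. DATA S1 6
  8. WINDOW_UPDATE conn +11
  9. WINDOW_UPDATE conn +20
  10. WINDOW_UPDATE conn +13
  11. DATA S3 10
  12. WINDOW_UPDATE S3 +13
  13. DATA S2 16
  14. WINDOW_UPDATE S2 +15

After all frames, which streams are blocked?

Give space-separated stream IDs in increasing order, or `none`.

Op 1: conn=32 S1=37 S2=32 S3=32 blocked=[]
Op 2: conn=15 S1=20 S2=32 S3=32 blocked=[]
Op 3: conn=15 S1=20 S2=32 S3=49 blocked=[]
Op 4: conn=40 S1=20 S2=32 S3=49 blocked=[]
Op 5: conn=23 S1=3 S2=32 S3=49 blocked=[]
Op 6: conn=5 S1=3 S2=32 S3=31 blocked=[]
Op 7: conn=-1 S1=-3 S2=32 S3=31 blocked=[1, 2, 3]
Op 8: conn=10 S1=-3 S2=32 S3=31 blocked=[1]
Op 9: conn=30 S1=-3 S2=32 S3=31 blocked=[1]
Op 10: conn=43 S1=-3 S2=32 S3=31 blocked=[1]
Op 11: conn=33 S1=-3 S2=32 S3=21 blocked=[1]
Op 12: conn=33 S1=-3 S2=32 S3=34 blocked=[1]
Op 13: conn=17 S1=-3 S2=16 S3=34 blocked=[1]
Op 14: conn=17 S1=-3 S2=31 S3=34 blocked=[1]

Answer: S1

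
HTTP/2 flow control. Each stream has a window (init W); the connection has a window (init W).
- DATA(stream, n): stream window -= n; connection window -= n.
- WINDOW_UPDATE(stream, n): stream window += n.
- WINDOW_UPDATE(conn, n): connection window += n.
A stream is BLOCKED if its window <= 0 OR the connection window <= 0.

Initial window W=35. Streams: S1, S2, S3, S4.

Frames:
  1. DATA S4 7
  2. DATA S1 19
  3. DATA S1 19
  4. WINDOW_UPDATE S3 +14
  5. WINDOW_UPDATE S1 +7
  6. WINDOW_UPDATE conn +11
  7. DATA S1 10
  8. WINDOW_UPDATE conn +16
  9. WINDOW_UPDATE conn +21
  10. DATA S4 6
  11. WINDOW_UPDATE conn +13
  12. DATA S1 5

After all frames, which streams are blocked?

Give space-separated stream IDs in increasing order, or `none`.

Op 1: conn=28 S1=35 S2=35 S3=35 S4=28 blocked=[]
Op 2: conn=9 S1=16 S2=35 S3=35 S4=28 blocked=[]
Op 3: conn=-10 S1=-3 S2=35 S3=35 S4=28 blocked=[1, 2, 3, 4]
Op 4: conn=-10 S1=-3 S2=35 S3=49 S4=28 blocked=[1, 2, 3, 4]
Op 5: conn=-10 S1=4 S2=35 S3=49 S4=28 blocked=[1, 2, 3, 4]
Op 6: conn=1 S1=4 S2=35 S3=49 S4=28 blocked=[]
Op 7: conn=-9 S1=-6 S2=35 S3=49 S4=28 blocked=[1, 2, 3, 4]
Op 8: conn=7 S1=-6 S2=35 S3=49 S4=28 blocked=[1]
Op 9: conn=28 S1=-6 S2=35 S3=49 S4=28 blocked=[1]
Op 10: conn=22 S1=-6 S2=35 S3=49 S4=22 blocked=[1]
Op 11: conn=35 S1=-6 S2=35 S3=49 S4=22 blocked=[1]
Op 12: conn=30 S1=-11 S2=35 S3=49 S4=22 blocked=[1]

Answer: S1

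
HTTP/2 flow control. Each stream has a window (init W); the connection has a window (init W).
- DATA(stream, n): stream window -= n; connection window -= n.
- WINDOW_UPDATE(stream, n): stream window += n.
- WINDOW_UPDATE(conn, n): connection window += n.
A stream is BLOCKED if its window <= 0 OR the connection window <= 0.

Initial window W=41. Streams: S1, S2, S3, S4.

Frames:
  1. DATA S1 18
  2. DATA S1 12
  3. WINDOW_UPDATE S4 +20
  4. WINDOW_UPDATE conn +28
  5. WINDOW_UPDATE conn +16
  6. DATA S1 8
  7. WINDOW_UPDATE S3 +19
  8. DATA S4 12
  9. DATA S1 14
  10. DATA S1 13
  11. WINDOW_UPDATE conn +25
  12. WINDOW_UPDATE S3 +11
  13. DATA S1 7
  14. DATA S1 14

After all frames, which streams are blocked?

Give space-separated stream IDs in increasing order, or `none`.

Op 1: conn=23 S1=23 S2=41 S3=41 S4=41 blocked=[]
Op 2: conn=11 S1=11 S2=41 S3=41 S4=41 blocked=[]
Op 3: conn=11 S1=11 S2=41 S3=41 S4=61 blocked=[]
Op 4: conn=39 S1=11 S2=41 S3=41 S4=61 blocked=[]
Op 5: conn=55 S1=11 S2=41 S3=41 S4=61 blocked=[]
Op 6: conn=47 S1=3 S2=41 S3=41 S4=61 blocked=[]
Op 7: conn=47 S1=3 S2=41 S3=60 S4=61 blocked=[]
Op 8: conn=35 S1=3 S2=41 S3=60 S4=49 blocked=[]
Op 9: conn=21 S1=-11 S2=41 S3=60 S4=49 blocked=[1]
Op 10: conn=8 S1=-24 S2=41 S3=60 S4=49 blocked=[1]
Op 11: conn=33 S1=-24 S2=41 S3=60 S4=49 blocked=[1]
Op 12: conn=33 S1=-24 S2=41 S3=71 S4=49 blocked=[1]
Op 13: conn=26 S1=-31 S2=41 S3=71 S4=49 blocked=[1]
Op 14: conn=12 S1=-45 S2=41 S3=71 S4=49 blocked=[1]

Answer: S1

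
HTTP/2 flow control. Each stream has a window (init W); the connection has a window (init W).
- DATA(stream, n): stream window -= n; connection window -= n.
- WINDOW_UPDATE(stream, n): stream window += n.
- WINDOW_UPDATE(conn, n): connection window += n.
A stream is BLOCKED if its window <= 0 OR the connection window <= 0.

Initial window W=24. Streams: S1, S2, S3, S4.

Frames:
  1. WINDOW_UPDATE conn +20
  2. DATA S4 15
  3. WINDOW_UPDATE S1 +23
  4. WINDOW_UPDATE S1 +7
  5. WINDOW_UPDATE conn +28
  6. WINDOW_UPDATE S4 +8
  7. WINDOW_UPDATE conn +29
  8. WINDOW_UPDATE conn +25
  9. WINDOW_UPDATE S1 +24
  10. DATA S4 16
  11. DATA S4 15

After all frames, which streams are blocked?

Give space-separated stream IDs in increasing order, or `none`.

Op 1: conn=44 S1=24 S2=24 S3=24 S4=24 blocked=[]
Op 2: conn=29 S1=24 S2=24 S3=24 S4=9 blocked=[]
Op 3: conn=29 S1=47 S2=24 S3=24 S4=9 blocked=[]
Op 4: conn=29 S1=54 S2=24 S3=24 S4=9 blocked=[]
Op 5: conn=57 S1=54 S2=24 S3=24 S4=9 blocked=[]
Op 6: conn=57 S1=54 S2=24 S3=24 S4=17 blocked=[]
Op 7: conn=86 S1=54 S2=24 S3=24 S4=17 blocked=[]
Op 8: conn=111 S1=54 S2=24 S3=24 S4=17 blocked=[]
Op 9: conn=111 S1=78 S2=24 S3=24 S4=17 blocked=[]
Op 10: conn=95 S1=78 S2=24 S3=24 S4=1 blocked=[]
Op 11: conn=80 S1=78 S2=24 S3=24 S4=-14 blocked=[4]

Answer: S4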